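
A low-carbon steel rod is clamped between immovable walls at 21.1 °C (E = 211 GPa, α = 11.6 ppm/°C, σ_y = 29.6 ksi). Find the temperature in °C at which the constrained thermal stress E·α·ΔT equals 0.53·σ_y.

σ_y = 29.6 ksi = 204.1 MPa.
E·α·ΔT = 108.2 MPa ⇒ ΔT = 108.2 / (211.0×10³ × 11.6×10⁻⁶) = 44.19 K.
T = 21.1 + 44.19 = 65.29 °C.

65.3 °C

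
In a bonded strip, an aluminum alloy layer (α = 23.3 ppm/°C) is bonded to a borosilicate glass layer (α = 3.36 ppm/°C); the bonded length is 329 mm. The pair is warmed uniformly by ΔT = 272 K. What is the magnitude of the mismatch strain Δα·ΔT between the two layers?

Δα = |23.3 − 3.36|×10⁻⁶/K = 19.9×10⁻⁶/K.
Mismatch strain = Δα·ΔT = 19.9×10⁻⁶ × 272.0 = 5.42×10⁻³.

5.42×10⁻³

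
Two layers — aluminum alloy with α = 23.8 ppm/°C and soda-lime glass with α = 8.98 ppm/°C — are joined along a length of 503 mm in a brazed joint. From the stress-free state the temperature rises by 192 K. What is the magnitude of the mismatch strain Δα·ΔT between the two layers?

2.85×10⁻³

Δα = |23.8 − 8.98|×10⁻⁶/K = 14.8×10⁻⁶/K.
Mismatch strain = Δα·ΔT = 14.8×10⁻⁶ × 192.0 = 2.85×10⁻³.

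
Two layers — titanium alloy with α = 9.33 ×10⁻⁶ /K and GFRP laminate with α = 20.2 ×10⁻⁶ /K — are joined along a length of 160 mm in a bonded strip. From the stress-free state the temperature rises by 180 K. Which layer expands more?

GFRP laminate

α(titanium alloy) = 9.33×10⁻⁶/K vs α(GFRP laminate) = 20.2×10⁻⁶/K.
Higher α expands more for the same ΔT: GFRP laminate.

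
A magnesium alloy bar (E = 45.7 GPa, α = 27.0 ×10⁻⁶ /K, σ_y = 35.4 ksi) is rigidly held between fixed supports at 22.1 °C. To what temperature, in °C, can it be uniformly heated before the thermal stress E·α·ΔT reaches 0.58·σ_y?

137 °C

σ_y = 35.4 ksi = 244.1 MPa.
E·α·ΔT = 141.6 MPa ⇒ ΔT = 141.6 / (45.70×10³ × 27.0×10⁻⁶) = 114.7 K.
T = 22.1 + 114.7 = 136.8 °C.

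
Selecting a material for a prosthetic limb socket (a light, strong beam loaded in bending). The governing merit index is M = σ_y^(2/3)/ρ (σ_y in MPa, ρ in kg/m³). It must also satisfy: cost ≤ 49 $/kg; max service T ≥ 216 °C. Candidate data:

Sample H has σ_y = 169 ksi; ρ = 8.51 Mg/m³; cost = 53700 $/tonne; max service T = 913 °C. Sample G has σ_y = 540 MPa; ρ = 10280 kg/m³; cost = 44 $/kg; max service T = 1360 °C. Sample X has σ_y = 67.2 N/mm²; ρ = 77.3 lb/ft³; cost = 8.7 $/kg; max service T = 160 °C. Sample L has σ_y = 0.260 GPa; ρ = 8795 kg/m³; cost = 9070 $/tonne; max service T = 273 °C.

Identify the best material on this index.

sample G

Screen on constraints: cost ≤ 49 $/kg; max service T ≥ 216 °C. Survivors: sample G, sample L.
Normalizing units and computing the index:
  sample G: σ_y = 540.0 MPa, ρ = 10280 kg/m³
  sample L: σ_y = 260.0 MPa, ρ = 8795 kg/m³
  sample G: M = 6.45×10⁻³
  sample L: M = 4.63×10⁻³
Sample G has the largest M.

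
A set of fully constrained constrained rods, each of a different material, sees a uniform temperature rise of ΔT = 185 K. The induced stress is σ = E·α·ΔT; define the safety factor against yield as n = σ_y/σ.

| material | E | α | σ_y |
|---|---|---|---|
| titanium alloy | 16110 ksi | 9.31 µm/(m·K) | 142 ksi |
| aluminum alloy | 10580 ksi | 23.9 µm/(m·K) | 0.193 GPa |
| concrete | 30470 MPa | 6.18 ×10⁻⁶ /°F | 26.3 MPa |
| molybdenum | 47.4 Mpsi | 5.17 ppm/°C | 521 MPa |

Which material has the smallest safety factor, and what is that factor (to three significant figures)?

Per material, after unit conversion:
  titanium alloy: E = 111.1, α = 9.31, σ_y = 979.1 → σ = 191 MPa, n = 5.12
  aluminum alloy: E = 72.95, α = 23.9, σ_y = 193.0 → σ = 323 MPa, n = 0.598
  concrete: E = 30.47, α = 11.1, σ_y = 26.30 → σ = 62.7 MPa, n = 0.419
  molybdenum: E = 326.8, α = 5.17, σ_y = 521.0 → σ = 313 MPa, n = 1.67
The minimum is concrete at n = 0.419.

concrete, n = 0.419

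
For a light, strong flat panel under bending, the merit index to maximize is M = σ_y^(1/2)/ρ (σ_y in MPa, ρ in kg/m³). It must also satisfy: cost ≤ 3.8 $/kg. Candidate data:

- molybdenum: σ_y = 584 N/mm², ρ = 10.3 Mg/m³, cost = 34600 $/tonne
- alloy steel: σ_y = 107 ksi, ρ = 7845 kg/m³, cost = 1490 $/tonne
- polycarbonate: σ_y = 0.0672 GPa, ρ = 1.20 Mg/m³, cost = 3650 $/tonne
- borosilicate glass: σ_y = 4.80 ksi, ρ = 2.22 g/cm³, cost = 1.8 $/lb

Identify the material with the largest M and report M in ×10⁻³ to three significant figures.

Screen on constraints: cost ≤ 3.8 $/kg. Survivors: alloy steel, polycarbonate.
After converting to SI:
  alloy steel: σ_y = 737.7 MPa, ρ = 7845 kg/m³
  polycarbonate: σ_y = 67.20 MPa, ρ = 1200 kg/m³
  polycarbonate: M = 6.83×10⁻³
  alloy steel: M = 3.46×10⁻³
Polycarbonate has the largest M.

polycarbonate, M = 6.83×10⁻³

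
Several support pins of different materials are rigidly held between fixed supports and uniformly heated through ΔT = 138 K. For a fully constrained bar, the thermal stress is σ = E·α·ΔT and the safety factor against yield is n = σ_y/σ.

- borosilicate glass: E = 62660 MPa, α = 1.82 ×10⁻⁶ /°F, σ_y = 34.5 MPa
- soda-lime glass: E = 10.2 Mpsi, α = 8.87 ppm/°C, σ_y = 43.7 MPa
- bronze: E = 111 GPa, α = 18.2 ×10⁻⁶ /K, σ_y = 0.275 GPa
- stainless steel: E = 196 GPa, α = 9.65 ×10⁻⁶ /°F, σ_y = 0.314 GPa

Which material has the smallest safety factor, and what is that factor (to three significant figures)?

soda-lime glass, n = 0.508

With everything in SI (GPa, ×10⁻⁶/K, MPa):
  borosilicate glass: E = 62.66, α = 3.28, σ_y = 34.50 → σ = 28.3 MPa, n = 1.22
  soda-lime glass: E = 70.33, α = 8.87, σ_y = 43.70 → σ = 86.1 MPa, n = 0.508
  bronze: E = 111.0, α = 18.2, σ_y = 275.0 → σ = 279 MPa, n = 0.986
  stainless steel: E = 196.0, α = 17.4, σ_y = 314.0 → σ = 470 MPa, n = 0.668
Smallest n: soda-lime glass with n = 0.508.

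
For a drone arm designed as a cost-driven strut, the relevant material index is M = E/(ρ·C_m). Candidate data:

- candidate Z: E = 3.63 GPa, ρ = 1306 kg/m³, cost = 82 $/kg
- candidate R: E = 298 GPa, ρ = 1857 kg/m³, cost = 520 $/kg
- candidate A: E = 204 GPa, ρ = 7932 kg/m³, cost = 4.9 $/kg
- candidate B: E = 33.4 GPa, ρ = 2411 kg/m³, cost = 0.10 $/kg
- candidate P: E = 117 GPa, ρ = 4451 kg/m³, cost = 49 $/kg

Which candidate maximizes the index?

Computing M directly (units already consistent):
  candidate B: M = 139 MN·m per $
  candidate A: M = 5.25 MN·m per $
  candidate P: M = 0.536 MN·m per $
  candidate R: M = 0.309 MN·m per $
  candidate Z: M = 0.0339 MN·m per $
The maximum is for candidate B.

candidate B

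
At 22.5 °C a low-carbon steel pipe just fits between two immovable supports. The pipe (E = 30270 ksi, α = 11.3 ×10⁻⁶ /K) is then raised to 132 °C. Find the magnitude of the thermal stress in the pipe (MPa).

E = 30270 ksi = 208.7 GPa.
ΔT = 109.5 K. Constrained thermal stress σ = E·α·ΔT = 208.7×10³ MPa × 11.3×10⁻⁶ × 109.5 = 258 MPa (compressive).

258 MPa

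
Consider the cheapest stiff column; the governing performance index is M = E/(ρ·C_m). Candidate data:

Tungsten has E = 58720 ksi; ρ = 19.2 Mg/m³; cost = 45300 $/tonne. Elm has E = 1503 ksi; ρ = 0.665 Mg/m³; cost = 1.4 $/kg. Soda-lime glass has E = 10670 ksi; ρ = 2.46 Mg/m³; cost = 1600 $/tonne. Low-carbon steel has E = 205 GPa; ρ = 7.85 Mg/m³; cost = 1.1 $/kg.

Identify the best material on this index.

After converting to SI:
  tungsten: E = 404.9 GPa, ρ = 19200 kg/m³, cost = 45.30 $/kg
  elm: E = 10.36 GPa, ρ = 665.0 kg/m³, cost = 1.400 $/kg
  soda-lime glass: E = 73.57 GPa, ρ = 2460 kg/m³, cost = 1.600 $/kg
  low-carbon steel: E = 205.0 GPa, ρ = 7850 kg/m³, cost = 1.100 $/kg
  low-carbon steel: M = 23.7 MN·m per $
  soda-lime glass: M = 18.7 MN·m per $
  elm: M = 11.1 MN·m per $
  tungsten: M = 0.465 MN·m per $
Low-carbon steel has the largest M.

low-carbon steel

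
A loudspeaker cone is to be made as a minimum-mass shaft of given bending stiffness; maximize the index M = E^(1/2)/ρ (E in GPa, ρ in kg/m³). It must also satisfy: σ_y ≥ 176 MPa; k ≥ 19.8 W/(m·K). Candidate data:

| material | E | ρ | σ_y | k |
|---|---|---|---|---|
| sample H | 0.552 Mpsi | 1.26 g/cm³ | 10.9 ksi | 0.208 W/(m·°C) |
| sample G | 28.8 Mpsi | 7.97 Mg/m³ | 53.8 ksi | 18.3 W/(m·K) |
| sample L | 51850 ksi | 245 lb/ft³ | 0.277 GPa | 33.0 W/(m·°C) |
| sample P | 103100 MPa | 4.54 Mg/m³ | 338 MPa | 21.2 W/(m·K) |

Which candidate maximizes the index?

Screen on constraints: σ_y ≥ 176 MPa; k ≥ 19.8 W/(m·K). Survivors: sample L, sample P.
Convert each candidate to consistent units, then evaluate M:
  sample L: E = 357.5 GPa, ρ = 3925 kg/m³
  sample P: E = 103.1 GPa, ρ = 4540 kg/m³
  sample L: M = 4.82×10⁻³
  sample P: M = 2.24×10⁻³
The maximum is for sample L.

sample L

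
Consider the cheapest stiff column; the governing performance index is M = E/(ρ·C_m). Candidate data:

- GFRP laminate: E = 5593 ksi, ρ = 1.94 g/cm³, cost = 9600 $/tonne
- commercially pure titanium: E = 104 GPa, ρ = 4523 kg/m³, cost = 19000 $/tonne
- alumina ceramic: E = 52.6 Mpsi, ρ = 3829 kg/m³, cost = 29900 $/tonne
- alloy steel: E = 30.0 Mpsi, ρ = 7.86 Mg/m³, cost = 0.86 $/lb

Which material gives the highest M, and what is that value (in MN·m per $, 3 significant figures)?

After converting to SI:
  GFRP laminate: E = 38.56 GPa, ρ = 1940 kg/m³, cost = 9.600 $/kg
  commercially pure titanium: E = 104.0 GPa, ρ = 4523 kg/m³, cost = 19.00 $/kg
  alumina ceramic: E = 362.7 GPa, ρ = 3829 kg/m³, cost = 29.90 $/kg
  alloy steel: E = 206.8 GPa, ρ = 7860 kg/m³, cost = 1.896 $/kg
  alloy steel: M = 13.9 MN·m per $
  alumina ceramic: M = 3.17 MN·m per $
  GFRP laminate: M = 2.07 MN·m per $
  commercially pure titanium: M = 1.21 MN·m per $
Alloy steel ranks first.

alloy steel, M = 13.9 MN·m per $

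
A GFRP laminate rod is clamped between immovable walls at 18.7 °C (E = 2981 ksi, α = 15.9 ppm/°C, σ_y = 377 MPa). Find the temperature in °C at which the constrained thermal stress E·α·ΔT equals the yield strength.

1170 °C

E = 2981 ksi = 20.55 GPa.
E·α·ΔT = 377.0 MPa ⇒ ΔT = 377.0 / (20.55×10³ × 15.9×10⁻⁶) = 1154 K.
T = 18.7 + 1154 = 1172 °C.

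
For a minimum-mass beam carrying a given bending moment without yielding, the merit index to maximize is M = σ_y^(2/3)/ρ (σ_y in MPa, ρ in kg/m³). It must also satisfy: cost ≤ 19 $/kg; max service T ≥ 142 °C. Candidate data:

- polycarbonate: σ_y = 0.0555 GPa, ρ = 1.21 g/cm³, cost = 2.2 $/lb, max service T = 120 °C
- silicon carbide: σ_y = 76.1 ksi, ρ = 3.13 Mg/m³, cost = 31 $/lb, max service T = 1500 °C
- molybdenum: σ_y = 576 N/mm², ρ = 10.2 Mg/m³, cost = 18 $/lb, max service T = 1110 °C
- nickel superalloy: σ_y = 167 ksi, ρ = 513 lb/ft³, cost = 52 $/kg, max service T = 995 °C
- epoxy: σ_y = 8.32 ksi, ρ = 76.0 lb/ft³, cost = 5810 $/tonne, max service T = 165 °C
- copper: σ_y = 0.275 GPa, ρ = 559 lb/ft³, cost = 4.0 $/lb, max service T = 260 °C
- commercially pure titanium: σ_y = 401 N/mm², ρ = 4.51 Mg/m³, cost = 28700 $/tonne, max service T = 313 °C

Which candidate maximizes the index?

Screen on constraints: cost ≤ 19 $/kg; max service T ≥ 142 °C. Survivors: epoxy, copper.
Normalizing units and computing the index:
  epoxy: σ_y = 57.36 MPa, ρ = 1217 kg/m³
  copper: σ_y = 275.0 MPa, ρ = 8954 kg/m³
  epoxy: M = 12.2×10⁻³
  copper: M = 4.72×10⁻³
The maximum is for epoxy.

epoxy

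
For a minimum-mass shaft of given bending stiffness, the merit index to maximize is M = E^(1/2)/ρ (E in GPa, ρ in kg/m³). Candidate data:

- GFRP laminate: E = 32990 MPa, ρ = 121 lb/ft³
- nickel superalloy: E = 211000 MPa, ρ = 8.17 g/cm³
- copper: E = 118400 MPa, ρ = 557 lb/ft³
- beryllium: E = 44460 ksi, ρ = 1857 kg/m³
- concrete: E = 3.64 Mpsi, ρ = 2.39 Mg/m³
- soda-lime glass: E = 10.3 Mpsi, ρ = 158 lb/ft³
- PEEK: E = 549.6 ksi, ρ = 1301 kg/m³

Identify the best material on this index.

Convert each candidate to consistent units, then evaluate M:
  GFRP laminate: E = 32.99 GPa, ρ = 1938 kg/m³
  nickel superalloy: E = 211.0 GPa, ρ = 8170 kg/m³
  copper: E = 118.4 GPa, ρ = 8922 kg/m³
  beryllium: E = 306.5 GPa, ρ = 1857 kg/m³
  concrete: E = 25.10 GPa, ρ = 2390 kg/m³
  soda-lime glass: E = 71.02 GPa, ρ = 2531 kg/m³
  PEEK: E = 3.789 GPa, ρ = 1301 kg/m³
  beryllium: M = 9.43×10⁻³
  soda-lime glass: M = 3.33×10⁻³
  GFRP laminate: M = 2.96×10⁻³
  concrete: M = 2.10×10⁻³
  nickel superalloy: M = 1.78×10⁻³
  PEEK: M = 1.50×10⁻³
  copper: M = 1.22×10⁻³
Beryllium has the largest M.

beryllium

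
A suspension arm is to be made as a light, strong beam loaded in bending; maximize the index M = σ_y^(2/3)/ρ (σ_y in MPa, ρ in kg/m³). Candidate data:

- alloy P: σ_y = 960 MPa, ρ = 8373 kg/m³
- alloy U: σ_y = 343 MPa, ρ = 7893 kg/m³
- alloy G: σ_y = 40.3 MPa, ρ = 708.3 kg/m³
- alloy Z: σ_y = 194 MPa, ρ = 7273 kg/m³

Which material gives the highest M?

alloy G

Per-candidate index values:
  alloy G: M = 16.6×10⁻³
  alloy P: M = 11.6×10⁻³
  alloy U: M = 6.21×10⁻³
  alloy Z: M = 4.61×10⁻³
Highest index: alloy G.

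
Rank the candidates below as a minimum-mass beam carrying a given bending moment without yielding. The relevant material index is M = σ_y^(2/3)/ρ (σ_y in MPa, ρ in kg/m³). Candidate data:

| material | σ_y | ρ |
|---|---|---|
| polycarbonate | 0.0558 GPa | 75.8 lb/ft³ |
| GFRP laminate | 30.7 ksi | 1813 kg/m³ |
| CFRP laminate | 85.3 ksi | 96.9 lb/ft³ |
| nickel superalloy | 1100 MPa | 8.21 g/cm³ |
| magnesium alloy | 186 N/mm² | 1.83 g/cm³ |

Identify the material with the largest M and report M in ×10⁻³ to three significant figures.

Putting every candidate on a common basis:
  polycarbonate: σ_y = 55.80 MPa, ρ = 1214 kg/m³
  GFRP laminate: σ_y = 211.7 MPa, ρ = 1813 kg/m³
  CFRP laminate: σ_y = 588.1 MPa, ρ = 1552 kg/m³
  nickel superalloy: σ_y = 1100 MPa, ρ = 8210 kg/m³
  magnesium alloy: σ_y = 186.0 MPa, ρ = 1830 kg/m³
  CFRP laminate: M = 45.2×10⁻³
  GFRP laminate: M = 19.6×10⁻³
  magnesium alloy: M = 17.8×10⁻³
  nickel superalloy: M = 13.0×10⁻³
  polycarbonate: M = 12.0×10⁻³
CFRP laminate ranks first.

CFRP laminate, M = 45.2×10⁻³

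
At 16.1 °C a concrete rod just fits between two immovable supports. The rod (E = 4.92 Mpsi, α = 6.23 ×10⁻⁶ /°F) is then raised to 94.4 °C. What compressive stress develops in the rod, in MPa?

29.8 MPa

E = 4.92 Mpsi = 33.92 GPa.
α = 6.23×10⁻⁶/°F × 9/5 = 11.2×10⁻⁶/K.
ΔT = 78.30 K. Constrained thermal stress σ = E·α·ΔT = 33.92×10³ MPa × 11.2×10⁻⁶ × 78.30 = 29.8 MPa (compressive).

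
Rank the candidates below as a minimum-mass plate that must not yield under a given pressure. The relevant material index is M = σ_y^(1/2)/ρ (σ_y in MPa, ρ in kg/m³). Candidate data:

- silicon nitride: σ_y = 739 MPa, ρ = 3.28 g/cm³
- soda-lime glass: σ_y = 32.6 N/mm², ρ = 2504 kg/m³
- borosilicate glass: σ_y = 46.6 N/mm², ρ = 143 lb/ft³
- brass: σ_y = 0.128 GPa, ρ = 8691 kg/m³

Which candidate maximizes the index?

silicon nitride

Convert each candidate to consistent units, then evaluate M:
  silicon nitride: σ_y = 739.0 MPa, ρ = 3280 kg/m³
  soda-lime glass: σ_y = 32.60 MPa, ρ = 2504 kg/m³
  borosilicate glass: σ_y = 46.60 MPa, ρ = 2291 kg/m³
  brass: σ_y = 128.0 MPa, ρ = 8691 kg/m³
  silicon nitride: M = 8.29×10⁻³
  borosilicate glass: M = 2.98×10⁻³
  soda-lime glass: M = 2.28×10⁻³
  brass: M = 1.30×10⁻³
Highest index: silicon nitride.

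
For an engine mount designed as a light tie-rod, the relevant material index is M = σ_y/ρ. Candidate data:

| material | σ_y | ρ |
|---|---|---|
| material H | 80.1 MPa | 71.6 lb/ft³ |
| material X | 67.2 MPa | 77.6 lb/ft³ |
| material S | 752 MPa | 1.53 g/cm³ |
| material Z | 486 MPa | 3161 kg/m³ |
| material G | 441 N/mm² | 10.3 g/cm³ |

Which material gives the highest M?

Putting every candidate on a common basis:
  material H: σ_y = 80.10 MPa, ρ = 1147 kg/m³
  material X: σ_y = 67.20 MPa, ρ = 1243 kg/m³
  material S: σ_y = 752.0 MPa, ρ = 1530 kg/m³
  material Z: σ_y = 486.0 MPa, ρ = 3161 kg/m³
  material G: σ_y = 441.0 MPa, ρ = 10300 kg/m³
  material S: M = 492 kN·m/kg
  material Z: M = 154 kN·m/kg
  material H: M = 69.8 kN·m/kg
  material X: M = 54.1 kN·m/kg
  material G: M = 42.8 kN·m/kg
Material S has the largest M.

material S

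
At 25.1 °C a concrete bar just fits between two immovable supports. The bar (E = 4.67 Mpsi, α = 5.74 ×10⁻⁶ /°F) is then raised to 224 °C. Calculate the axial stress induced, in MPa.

E = 4.67 Mpsi = 32.20 GPa.
α = 5.74×10⁻⁶/°F × 9/5 = 10.3×10⁻⁶/K.
ΔT = 198.9 K. Constrained thermal stress σ = E·α·ΔT = 32.20×10³ MPa × 10.3×10⁻⁶ × 198.9 = 66.2 MPa (compressive).

66.2 MPa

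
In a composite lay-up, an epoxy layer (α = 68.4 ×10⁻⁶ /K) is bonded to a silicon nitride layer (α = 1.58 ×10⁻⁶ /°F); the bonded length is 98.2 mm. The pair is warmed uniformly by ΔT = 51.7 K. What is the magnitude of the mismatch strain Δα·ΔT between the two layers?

silicon nitride: α = 1.58×10⁻⁶/°F × 9/5 = 2.84×10⁻⁶/K.
Δα = |68.4 − 2.84|×10⁻⁶/K = 65.6×10⁻⁶/K.
Mismatch strain = Δα·ΔT = 65.6×10⁻⁶ × 51.7 = 3.39×10⁻³.

3.39×10⁻³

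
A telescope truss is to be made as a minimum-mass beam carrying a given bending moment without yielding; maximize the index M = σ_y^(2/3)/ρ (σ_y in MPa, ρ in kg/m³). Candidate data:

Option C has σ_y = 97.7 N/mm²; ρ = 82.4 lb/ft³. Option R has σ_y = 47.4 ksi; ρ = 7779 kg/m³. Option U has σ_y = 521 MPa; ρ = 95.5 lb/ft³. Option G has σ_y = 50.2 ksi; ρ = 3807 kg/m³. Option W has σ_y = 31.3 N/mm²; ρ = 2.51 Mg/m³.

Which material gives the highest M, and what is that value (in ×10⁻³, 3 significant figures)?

option U, M = 42.3×10⁻³

In SI units:
  option C: σ_y = 97.70 MPa, ρ = 1320 kg/m³
  option R: σ_y = 326.8 MPa, ρ = 7779 kg/m³
  option U: σ_y = 521.0 MPa, ρ = 1530 kg/m³
  option G: σ_y = 346.1 MPa, ρ = 3807 kg/m³
  option W: σ_y = 31.30 MPa, ρ = 2510 kg/m³
  option U: M = 42.3×10⁻³
  option C: M = 16.1×10⁻³
  option G: M = 12.9×10⁻³
  option R: M = 6.10×10⁻³
  option W: M = 3.96×10⁻³
Option U ranks first.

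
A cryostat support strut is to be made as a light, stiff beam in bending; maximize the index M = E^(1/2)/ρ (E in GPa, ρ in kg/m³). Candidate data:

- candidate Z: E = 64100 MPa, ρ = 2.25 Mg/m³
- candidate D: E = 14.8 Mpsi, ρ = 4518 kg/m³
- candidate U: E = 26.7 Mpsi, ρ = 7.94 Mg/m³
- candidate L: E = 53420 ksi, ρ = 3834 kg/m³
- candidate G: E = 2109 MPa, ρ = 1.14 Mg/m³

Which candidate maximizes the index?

Convert each candidate to consistent units, then evaluate M:
  candidate Z: E = 64.10 GPa, ρ = 2250 kg/m³
  candidate D: E = 102.0 GPa, ρ = 4518 kg/m³
  candidate U: E = 184.1 GPa, ρ = 7940 kg/m³
  candidate L: E = 368.3 GPa, ρ = 3834 kg/m³
  candidate G: E = 2.109 GPa, ρ = 1140 kg/m³
  candidate L: M = 5.01×10⁻³
  candidate Z: M = 3.56×10⁻³
  candidate D: M = 2.24×10⁻³
  candidate U: M = 1.71×10⁻³
  candidate G: M = 1.27×10⁻³
Candidate L ranks first.

candidate L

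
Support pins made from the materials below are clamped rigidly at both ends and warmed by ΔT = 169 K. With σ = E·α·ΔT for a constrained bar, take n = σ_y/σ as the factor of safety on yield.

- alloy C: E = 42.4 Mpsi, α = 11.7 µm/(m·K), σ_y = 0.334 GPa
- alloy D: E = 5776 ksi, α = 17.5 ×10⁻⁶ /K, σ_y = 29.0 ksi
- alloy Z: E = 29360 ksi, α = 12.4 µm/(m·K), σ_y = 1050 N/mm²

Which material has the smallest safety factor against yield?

alloy C

In consistent units (E in GPa, α in ×10⁻⁶/K, σ_y in MPa):
  alloy C: E = 292.3, α = 11.7, σ_y = 334.0 → σ = 578 MPa, n = 0.578
  alloy D: E = 39.82, α = 17.5, σ_y = 199.9 → σ = 118 MPa, n = 1.70
  alloy Z: E = 202.4, α = 12.4, σ_y = 1050 → σ = 424 MPa, n = 2.48
The minimum is alloy C at n = 0.578.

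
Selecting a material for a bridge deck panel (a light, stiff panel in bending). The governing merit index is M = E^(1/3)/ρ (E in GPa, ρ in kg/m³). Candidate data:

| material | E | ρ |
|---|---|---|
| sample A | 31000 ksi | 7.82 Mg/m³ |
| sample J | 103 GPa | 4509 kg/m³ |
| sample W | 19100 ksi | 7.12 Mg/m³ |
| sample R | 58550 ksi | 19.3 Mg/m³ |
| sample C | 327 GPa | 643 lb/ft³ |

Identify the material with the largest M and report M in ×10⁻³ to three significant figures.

sample J, M = 1.04×10⁻³

Normalizing units and computing the index:
  sample A: E = 213.7 GPa, ρ = 7820 kg/m³
  sample J: E = 103.0 GPa, ρ = 4509 kg/m³
  sample W: E = 131.7 GPa, ρ = 7120 kg/m³
  sample R: E = 403.7 GPa, ρ = 19300 kg/m³
  sample C: E = 327.0 GPa, ρ = 10300 kg/m³
  sample J: M = 1.04×10⁻³
  sample A: M = 0.765×10⁻³
  sample W: M = 0.715×10⁻³
  sample C: M = 0.669×10⁻³
  sample R: M = 0.383×10⁻³
Sample J has the largest M.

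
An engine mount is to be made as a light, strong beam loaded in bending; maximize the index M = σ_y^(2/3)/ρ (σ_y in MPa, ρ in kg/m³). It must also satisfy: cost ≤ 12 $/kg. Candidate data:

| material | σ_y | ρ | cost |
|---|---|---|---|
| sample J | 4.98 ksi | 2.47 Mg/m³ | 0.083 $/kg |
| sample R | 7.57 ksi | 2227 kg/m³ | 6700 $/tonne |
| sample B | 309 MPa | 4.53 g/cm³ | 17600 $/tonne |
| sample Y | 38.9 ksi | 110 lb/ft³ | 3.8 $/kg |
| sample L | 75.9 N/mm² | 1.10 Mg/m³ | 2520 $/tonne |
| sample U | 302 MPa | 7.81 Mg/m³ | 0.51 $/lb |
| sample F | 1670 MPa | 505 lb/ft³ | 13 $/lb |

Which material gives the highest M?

sample Y

Screen on constraints: cost ≤ 12 $/kg. Survivors: sample J, sample R, sample Y, sample L, sample U.
Normalizing units and computing the index:
  sample J: σ_y = 34.34 MPa, ρ = 2470 kg/m³
  sample R: σ_y = 52.19 MPa, ρ = 2227 kg/m³
  sample Y: σ_y = 268.2 MPa, ρ = 1762 kg/m³
  sample L: σ_y = 75.90 MPa, ρ = 1100 kg/m³
  sample U: σ_y = 302.0 MPa, ρ = 7810 kg/m³
  sample Y: M = 23.6×10⁻³
  sample L: M = 16.3×10⁻³
  sample R: M = 6.27×10⁻³
  sample U: M = 5.76×10⁻³
  sample J: M = 4.28×10⁻³
Sample Y ranks first.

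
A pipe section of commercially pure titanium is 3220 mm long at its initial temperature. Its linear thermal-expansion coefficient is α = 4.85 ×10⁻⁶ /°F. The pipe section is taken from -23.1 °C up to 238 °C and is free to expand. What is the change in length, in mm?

Convert α: 4.85×10⁻⁶/°F × (9/5) = 8.73×10⁻⁶/K.
ΔT = 238 − (-23.1) = 261.1 K.
ΔL = α·L₀·ΔT = 8.73×10⁻⁶ × 3220 mm × 261.1 K = 7.34 mm.

7.34 mm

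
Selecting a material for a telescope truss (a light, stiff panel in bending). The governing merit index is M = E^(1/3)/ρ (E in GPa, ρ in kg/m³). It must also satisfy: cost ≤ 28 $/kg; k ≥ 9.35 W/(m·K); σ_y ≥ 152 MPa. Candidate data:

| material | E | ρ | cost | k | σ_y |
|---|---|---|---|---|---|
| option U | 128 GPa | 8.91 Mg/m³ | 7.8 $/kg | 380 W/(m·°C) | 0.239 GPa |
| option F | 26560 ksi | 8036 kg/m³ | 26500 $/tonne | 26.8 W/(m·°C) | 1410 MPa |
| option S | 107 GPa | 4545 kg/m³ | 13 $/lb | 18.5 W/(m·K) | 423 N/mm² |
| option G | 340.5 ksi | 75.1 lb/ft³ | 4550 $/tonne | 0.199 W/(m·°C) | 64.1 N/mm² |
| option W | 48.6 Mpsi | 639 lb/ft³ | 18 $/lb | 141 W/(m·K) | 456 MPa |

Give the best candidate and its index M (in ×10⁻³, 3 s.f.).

Screen on constraints: cost ≤ 28 $/kg; k ≥ 9.35 W/(m·K); σ_y ≥ 152 MPa. Survivors: option U, option F.
Convert each candidate to consistent units, then evaluate M:
  option U: E = 128.0 GPa, ρ = 8910 kg/m³
  option F: E = 183.1 GPa, ρ = 8036 kg/m³
  option F: M = 0.707×10⁻³
  option U: M = 0.566×10⁻³
Highest index: option F.

option F, M = 0.707×10⁻³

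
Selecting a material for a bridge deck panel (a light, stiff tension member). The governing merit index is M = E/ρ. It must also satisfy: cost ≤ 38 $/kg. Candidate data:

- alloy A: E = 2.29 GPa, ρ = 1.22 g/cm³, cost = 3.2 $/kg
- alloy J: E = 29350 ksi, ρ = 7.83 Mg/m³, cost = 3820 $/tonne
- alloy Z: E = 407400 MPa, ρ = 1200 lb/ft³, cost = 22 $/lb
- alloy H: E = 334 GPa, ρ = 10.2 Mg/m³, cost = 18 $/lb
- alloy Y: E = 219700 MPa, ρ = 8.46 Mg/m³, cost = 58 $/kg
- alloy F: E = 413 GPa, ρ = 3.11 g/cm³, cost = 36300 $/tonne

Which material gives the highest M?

alloy F

Screen on constraints: cost ≤ 38 $/kg. Survivors: alloy A, alloy J, alloy F.
After converting to SI:
  alloy A: E = 2.290 GPa, ρ = 1220 kg/m³
  alloy J: E = 202.4 GPa, ρ = 7830 kg/m³
  alloy F: E = 413.0 GPa, ρ = 3110 kg/m³
  alloy F: M = 133 MN·m/kg
  alloy J: M = 25.8 MN·m/kg
  alloy A: M = 1.88 MN·m/kg
The maximum is for alloy F.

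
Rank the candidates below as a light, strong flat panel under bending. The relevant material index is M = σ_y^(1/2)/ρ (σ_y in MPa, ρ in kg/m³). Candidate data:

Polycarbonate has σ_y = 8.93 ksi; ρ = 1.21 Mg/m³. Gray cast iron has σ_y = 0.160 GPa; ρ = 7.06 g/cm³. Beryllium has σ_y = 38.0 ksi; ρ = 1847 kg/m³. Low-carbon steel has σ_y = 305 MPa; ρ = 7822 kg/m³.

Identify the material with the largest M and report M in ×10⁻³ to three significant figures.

Convert each candidate to consistent units, then evaluate M:
  polycarbonate: σ_y = 61.57 MPa, ρ = 1210 kg/m³
  gray cast iron: σ_y = 160.0 MPa, ρ = 7060 kg/m³
  beryllium: σ_y = 262.0 MPa, ρ = 1847 kg/m³
  low-carbon steel: σ_y = 305.0 MPa, ρ = 7822 kg/m³
  beryllium: M = 8.76×10⁻³
  polycarbonate: M = 6.48×10⁻³
  low-carbon steel: M = 2.23×10⁻³
  gray cast iron: M = 1.79×10⁻³
Beryllium ranks first.

beryllium, M = 8.76×10⁻³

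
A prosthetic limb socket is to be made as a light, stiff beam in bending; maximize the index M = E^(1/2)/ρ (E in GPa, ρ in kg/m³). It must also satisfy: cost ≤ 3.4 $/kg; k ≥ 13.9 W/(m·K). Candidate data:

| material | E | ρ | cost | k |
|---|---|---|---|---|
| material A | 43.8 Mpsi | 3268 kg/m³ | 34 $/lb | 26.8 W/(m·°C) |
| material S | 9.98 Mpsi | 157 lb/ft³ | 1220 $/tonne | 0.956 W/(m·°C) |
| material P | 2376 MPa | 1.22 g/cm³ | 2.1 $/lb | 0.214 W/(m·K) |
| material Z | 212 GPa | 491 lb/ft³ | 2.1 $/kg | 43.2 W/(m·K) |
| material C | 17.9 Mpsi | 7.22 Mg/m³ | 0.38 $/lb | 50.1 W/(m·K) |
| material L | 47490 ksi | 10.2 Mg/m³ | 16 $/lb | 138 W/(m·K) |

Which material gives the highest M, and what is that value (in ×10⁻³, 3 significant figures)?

material Z, M = 1.85×10⁻³

Screen on constraints: cost ≤ 3.4 $/kg; k ≥ 13.9 W/(m·K). Survivors: material Z, material C.
After converting to SI:
  material Z: E = 212.0 GPa, ρ = 7865 kg/m³
  material C: E = 123.4 GPa, ρ = 7220 kg/m³
  material Z: M = 1.85×10⁻³
  material C: M = 1.54×10⁻³
Material Z ranks first.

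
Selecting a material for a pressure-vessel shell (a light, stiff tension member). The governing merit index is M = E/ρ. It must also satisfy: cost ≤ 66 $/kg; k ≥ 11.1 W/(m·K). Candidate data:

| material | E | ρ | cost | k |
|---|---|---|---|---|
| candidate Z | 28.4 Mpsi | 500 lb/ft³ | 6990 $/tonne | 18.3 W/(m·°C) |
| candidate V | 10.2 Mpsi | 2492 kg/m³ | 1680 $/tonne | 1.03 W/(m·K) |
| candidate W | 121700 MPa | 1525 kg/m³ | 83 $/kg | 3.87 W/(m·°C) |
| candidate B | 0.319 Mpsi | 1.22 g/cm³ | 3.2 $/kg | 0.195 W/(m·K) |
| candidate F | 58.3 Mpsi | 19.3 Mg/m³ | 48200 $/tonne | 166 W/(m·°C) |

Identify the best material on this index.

Screen on constraints: cost ≤ 66 $/kg; k ≥ 11.1 W/(m·K). Survivors: candidate Z, candidate F.
Putting every candidate on a common basis:
  candidate Z: E = 195.8 GPa, ρ = 8009 kg/m³
  candidate F: E = 402.0 GPa, ρ = 19300 kg/m³
  candidate Z: M = 24.4 MN·m/kg
  candidate F: M = 20.8 MN·m/kg
Highest index: candidate Z.

candidate Z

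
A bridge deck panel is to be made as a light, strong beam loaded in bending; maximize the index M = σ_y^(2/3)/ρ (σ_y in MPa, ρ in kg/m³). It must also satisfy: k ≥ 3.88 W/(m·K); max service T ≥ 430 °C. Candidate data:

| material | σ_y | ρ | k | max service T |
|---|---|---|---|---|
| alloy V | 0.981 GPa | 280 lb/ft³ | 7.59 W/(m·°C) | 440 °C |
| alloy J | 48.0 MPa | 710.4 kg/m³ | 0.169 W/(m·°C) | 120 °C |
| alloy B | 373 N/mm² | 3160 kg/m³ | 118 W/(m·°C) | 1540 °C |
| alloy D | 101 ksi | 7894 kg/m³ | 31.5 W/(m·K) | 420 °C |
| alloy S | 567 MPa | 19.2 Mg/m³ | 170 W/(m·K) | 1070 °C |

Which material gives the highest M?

Screen on constraints: k ≥ 3.88 W/(m·K); max service T ≥ 430 °C. Survivors: alloy V, alloy B, alloy S.
Normalizing units and computing the index:
  alloy V: σ_y = 981.0 MPa, ρ = 4485 kg/m³
  alloy B: σ_y = 373.0 MPa, ρ = 3160 kg/m³
  alloy S: σ_y = 567.0 MPa, ρ = 19200 kg/m³
  alloy V: M = 22.0×10⁻³
  alloy B: M = 16.4×10⁻³
  alloy S: M = 3.57×10⁻³
The maximum is for alloy V.

alloy V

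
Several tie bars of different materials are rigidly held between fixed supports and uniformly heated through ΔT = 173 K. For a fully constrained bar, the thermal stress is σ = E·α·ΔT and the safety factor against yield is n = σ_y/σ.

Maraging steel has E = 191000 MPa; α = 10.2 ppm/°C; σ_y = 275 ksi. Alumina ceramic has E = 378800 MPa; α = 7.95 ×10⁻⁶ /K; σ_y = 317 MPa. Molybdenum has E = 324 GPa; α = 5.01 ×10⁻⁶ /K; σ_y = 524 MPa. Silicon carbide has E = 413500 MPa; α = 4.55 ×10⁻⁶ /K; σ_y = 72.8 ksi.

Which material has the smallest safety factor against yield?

In consistent units (E in GPa, α in ×10⁻⁶/K, σ_y in MPa):
  maraging steel: E = 191.0, α = 10.2, σ_y = 1896 → σ = 337 MPa, n = 5.63
  alumina ceramic: E = 378.8, α = 7.95, σ_y = 317.0 → σ = 521 MPa, n = 0.608
  molybdenum: E = 324.0, α = 5.01, σ_y = 524.0 → σ = 281 MPa, n = 1.87
  silicon carbide: E = 413.5, α = 4.55, σ_y = 501.9 → σ = 325 MPa, n = 1.54
Smallest n: alumina ceramic with n = 0.608.

alumina ceramic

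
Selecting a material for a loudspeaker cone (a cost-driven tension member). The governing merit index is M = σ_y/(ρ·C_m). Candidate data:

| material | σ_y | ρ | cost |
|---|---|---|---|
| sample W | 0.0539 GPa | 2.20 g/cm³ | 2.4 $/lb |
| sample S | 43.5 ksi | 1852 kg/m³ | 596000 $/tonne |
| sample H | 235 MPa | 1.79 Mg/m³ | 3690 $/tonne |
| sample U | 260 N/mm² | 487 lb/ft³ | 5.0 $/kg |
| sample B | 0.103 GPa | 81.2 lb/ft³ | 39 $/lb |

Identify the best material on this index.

sample H

Convert each candidate to consistent units, then evaluate M:
  sample W: σ_y = 53.90 MPa, ρ = 2200 kg/m³, cost = 5.291 $/kg
  sample S: σ_y = 299.9 MPa, ρ = 1852 kg/m³, cost = 596.0 $/kg
  sample H: σ_y = 235.0 MPa, ρ = 1790 kg/m³, cost = 3.690 $/kg
  sample U: σ_y = 260.0 MPa, ρ = 7801 kg/m³, cost = 5.000 $/kg
  sample B: σ_y = 103.0 MPa, ρ = 1301 kg/m³, cost = 85.98 $/kg
  sample H: M = 35.6 kN·m per $
  sample U: M = 6.67 kN·m per $
  sample W: M = 4.63 kN·m per $
  sample B: M = 0.921 kN·m per $
  sample S: M = 0.272 kN·m per $
The maximum is for sample H.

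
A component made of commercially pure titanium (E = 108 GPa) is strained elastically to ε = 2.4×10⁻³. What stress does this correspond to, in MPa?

σ = E·ε = 108000 MPa × 2.4×10⁻³ = 259 MPa.

259 MPa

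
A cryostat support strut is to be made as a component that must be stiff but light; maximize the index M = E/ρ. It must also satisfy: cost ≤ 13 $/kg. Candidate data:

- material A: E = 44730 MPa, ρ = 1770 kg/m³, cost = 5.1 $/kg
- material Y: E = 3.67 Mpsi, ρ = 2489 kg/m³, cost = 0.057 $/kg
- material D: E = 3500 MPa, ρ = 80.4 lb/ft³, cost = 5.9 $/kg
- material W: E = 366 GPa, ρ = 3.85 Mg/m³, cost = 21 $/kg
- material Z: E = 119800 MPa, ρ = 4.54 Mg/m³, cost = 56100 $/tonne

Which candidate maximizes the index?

material A

Screen on constraints: cost ≤ 13 $/kg. Survivors: material A, material Y, material D.
After converting to SI:
  material A: E = 44.73 GPa, ρ = 1770 kg/m³
  material Y: E = 25.30 GPa, ρ = 2489 kg/m³
  material D: E = 3.500 GPa, ρ = 1288 kg/m³
  material A: M = 25.3 MN·m/kg
  material Y: M = 10.2 MN·m/kg
  material D: M = 2.72 MN·m/kg
Material A has the largest M.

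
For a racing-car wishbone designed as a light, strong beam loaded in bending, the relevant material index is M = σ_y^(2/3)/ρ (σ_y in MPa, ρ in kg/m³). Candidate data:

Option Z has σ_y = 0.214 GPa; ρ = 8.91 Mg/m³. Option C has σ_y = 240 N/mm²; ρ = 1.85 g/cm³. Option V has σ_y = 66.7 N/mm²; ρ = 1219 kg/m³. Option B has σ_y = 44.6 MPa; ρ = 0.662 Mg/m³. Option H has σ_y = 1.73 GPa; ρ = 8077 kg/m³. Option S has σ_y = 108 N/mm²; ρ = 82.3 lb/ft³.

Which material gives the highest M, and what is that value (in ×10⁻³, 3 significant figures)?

option C, M = 20.9×10⁻³

After converting to SI:
  option Z: σ_y = 214.0 MPa, ρ = 8910 kg/m³
  option C: σ_y = 240.0 MPa, ρ = 1850 kg/m³
  option V: σ_y = 66.70 MPa, ρ = 1219 kg/m³
  option B: σ_y = 44.60 MPa, ρ = 662.0 kg/m³
  option H: σ_y = 1730 MPa, ρ = 8077 kg/m³
  option S: σ_y = 108.0 MPa, ρ = 1318 kg/m³
  option C: M = 20.9×10⁻³
  option B: M = 19.0×10⁻³
  option H: M = 17.8×10⁻³
  option S: M = 17.2×10⁻³
  option V: M = 13.5×10⁻³
  option Z: M = 4.02×10⁻³
Option C has the largest M.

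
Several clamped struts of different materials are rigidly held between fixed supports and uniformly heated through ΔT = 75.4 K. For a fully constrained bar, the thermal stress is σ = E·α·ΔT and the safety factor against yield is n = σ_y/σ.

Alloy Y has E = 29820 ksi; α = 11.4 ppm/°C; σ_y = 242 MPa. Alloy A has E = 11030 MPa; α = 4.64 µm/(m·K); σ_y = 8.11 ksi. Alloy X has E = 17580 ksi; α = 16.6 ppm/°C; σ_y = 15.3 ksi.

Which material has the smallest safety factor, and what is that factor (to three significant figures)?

With everything in SI (GPa, ×10⁻⁶/K, MPa):
  alloy Y: E = 205.6, α = 11.4, σ_y = 242.0 → σ = 177 MPa, n = 1.37
  alloy A: E = 11.03, α = 4.64, σ_y = 55.92 → σ = 3.86 MPa, n = 14.5
  alloy X: E = 121.2, α = 16.6, σ_y = 105.5 → σ = 152 MPa, n = 0.695
Alloy X has the lowest safety factor, n = 0.695.

alloy X, n = 0.695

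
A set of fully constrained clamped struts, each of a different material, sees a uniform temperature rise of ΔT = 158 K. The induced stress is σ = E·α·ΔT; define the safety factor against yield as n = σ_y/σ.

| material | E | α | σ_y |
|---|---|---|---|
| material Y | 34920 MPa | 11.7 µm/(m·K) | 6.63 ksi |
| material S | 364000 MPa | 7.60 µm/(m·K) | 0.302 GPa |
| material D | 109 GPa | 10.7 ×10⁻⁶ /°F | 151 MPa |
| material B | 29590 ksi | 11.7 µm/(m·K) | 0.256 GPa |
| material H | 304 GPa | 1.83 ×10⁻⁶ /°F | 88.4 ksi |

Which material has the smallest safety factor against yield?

Per material, after unit conversion:
  material Y: E = 34.92, α = 11.7, σ_y = 45.71 → σ = 64.6 MPa, n = 0.708
  material S: E = 364.0, α = 7.60, σ_y = 302.0 → σ = 437 MPa, n = 0.691
  material D: E = 109.0, α = 19.3, σ_y = 151.0 → σ = 332 MPa, n = 0.455
  material B: E = 204.0, α = 11.7, σ_y = 256.0 → σ = 377 MPa, n = 0.679
  material H: E = 304.0, α = 3.29, σ_y = 609.5 → σ = 158 MPa, n = 3.85
Material D has the lowest safety factor, n = 0.455.

material D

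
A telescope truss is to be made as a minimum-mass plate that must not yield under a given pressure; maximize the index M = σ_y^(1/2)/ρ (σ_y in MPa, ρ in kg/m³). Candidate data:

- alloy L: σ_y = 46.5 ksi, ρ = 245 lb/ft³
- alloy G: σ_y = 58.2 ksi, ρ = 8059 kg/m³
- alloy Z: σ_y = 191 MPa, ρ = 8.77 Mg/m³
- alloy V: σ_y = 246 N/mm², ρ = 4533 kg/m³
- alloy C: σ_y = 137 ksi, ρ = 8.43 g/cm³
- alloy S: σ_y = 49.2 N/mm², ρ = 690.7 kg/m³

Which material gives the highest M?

alloy S

In SI units:
  alloy L: σ_y = 320.6 MPa, ρ = 3925 kg/m³
  alloy G: σ_y = 401.3 MPa, ρ = 8059 kg/m³
  alloy Z: σ_y = 191.0 MPa, ρ = 8770 kg/m³
  alloy V: σ_y = 246.0 MPa, ρ = 4533 kg/m³
  alloy C: σ_y = 944.6 MPa, ρ = 8430 kg/m³
  alloy S: σ_y = 49.20 MPa, ρ = 690.7 kg/m³
  alloy S: M = 10.2×10⁻³
  alloy L: M = 4.56×10⁻³
  alloy C: M = 3.65×10⁻³
  alloy V: M = 3.46×10⁻³
  alloy G: M = 2.49×10⁻³
  alloy Z: M = 1.58×10⁻³
Alloy S ranks first.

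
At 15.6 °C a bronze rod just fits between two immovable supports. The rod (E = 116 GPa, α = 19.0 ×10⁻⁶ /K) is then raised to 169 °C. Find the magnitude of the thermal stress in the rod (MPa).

338 MPa

ΔT = 153.4 K. Constrained thermal stress σ = E·α·ΔT = 116.0×10³ MPa × 19.0×10⁻⁶ × 153.4 = 338 MPa (compressive).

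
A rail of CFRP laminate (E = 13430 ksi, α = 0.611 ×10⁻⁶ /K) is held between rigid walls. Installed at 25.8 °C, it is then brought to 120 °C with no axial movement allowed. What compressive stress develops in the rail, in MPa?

5.33 MPa

E = 13430 ksi = 92.60 GPa.
ΔT = 94.20 K. Constrained thermal stress σ = E·α·ΔT = 92.60×10³ MPa × 0.611×10⁻⁶ × 94.20 = 5.33 MPa (compressive).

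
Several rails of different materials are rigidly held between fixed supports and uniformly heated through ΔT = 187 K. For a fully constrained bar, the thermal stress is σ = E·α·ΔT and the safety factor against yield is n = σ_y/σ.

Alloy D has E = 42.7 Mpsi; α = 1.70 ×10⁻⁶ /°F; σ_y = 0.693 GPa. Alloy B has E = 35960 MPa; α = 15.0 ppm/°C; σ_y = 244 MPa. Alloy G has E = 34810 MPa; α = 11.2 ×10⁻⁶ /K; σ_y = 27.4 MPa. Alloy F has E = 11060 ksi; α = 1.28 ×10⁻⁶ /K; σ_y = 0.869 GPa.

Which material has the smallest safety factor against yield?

In consistent units (E in GPa, α in ×10⁻⁶/K, σ_y in MPa):
  alloy D: E = 294.4, α = 3.06, σ_y = 693.0 → σ = 168 MPa, n = 4.11
  alloy B: E = 35.96, α = 15.0, σ_y = 244.0 → σ = 101 MPa, n = 2.42
  alloy G: E = 34.81, α = 11.2, σ_y = 27.40 → σ = 72.9 MPa, n = 0.376
  alloy F: E = 76.26, α = 1.28, σ_y = 869.0 → σ = 18.3 MPa, n = 47.6
Smallest n: alloy G with n = 0.376.

alloy G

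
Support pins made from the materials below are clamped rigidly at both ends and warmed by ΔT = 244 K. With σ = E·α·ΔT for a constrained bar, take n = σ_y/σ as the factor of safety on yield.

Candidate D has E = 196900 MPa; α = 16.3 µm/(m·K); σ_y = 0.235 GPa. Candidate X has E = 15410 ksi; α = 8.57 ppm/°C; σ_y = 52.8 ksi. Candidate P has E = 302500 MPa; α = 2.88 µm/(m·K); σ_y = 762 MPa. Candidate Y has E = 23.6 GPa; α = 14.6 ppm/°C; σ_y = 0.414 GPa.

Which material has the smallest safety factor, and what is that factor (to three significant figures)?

candidate D, n = 0.300

With everything in SI (GPa, ×10⁻⁶/K, MPa):
  candidate D: E = 196.9, α = 16.3, σ_y = 235.0 → σ = 783 MPa, n = 0.300
  candidate X: E = 106.2, α = 8.57, σ_y = 364.0 → σ = 222 MPa, n = 1.64
  candidate P: E = 302.5, α = 2.88, σ_y = 762.0 → σ = 213 MPa, n = 3.58
  candidate Y: E = 23.60, α = 14.6, σ_y = 414.0 → σ = 84.1 MPa, n = 4.92
Candidate D has the lowest safety factor, n = 0.300.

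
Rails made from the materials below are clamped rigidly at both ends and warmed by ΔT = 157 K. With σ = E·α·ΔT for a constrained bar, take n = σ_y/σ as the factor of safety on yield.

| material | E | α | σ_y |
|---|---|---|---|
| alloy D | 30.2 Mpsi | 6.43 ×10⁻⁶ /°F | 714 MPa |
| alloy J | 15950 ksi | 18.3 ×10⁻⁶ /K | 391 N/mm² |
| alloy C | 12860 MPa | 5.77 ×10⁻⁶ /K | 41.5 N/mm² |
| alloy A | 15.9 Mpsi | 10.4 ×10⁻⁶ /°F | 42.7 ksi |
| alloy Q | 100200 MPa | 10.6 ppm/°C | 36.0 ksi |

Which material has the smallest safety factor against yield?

Converting E to GPa, α to ×10⁻⁶/K, σ_y to MPa, then σ and n for each:
  alloy D: E = 208.2, α = 11.6, σ_y = 714.0 → σ = 378 MPa, n = 1.89
  alloy J: E = 110.0, α = 18.3, σ_y = 391.0 → σ = 316 MPa, n = 1.24
  alloy C: E = 12.86, α = 5.77, σ_y = 41.50 → σ = 11.6 MPa, n = 3.56
  alloy A: E = 109.6, α = 18.7, σ_y = 294.4 → σ = 322 MPa, n = 0.914
  alloy Q: E = 100.2, α = 10.6, σ_y = 248.2 → σ = 167 MPa, n = 1.49
The minimum is alloy A at n = 0.914.

alloy A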